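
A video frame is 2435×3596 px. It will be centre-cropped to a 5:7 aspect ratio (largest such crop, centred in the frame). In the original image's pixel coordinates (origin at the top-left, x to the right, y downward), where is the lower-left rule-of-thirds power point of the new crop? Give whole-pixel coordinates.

(812, 2366)

2435/3596 < 5/7, so the 5:7 crop keeps the full width 2435 and trims height to 2435 × 7/5 = 3409.00 px.
Top offset = (3596 − 3409.00)/2 = 93.50 px; left offset = 0.
Lower-left is one-third across and two-thirds down within the crop:
x = 0.00 + 1 × 2435.00/3 ≈ 812; y = 93.50 + 2 × 3409.00/3 ≈ 2366.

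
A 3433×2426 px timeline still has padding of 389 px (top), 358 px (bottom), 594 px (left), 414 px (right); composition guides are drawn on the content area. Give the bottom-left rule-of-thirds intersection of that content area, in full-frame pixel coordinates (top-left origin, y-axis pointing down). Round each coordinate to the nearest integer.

Content width = 3433 − 594 − 414 = 2425 px; content height = 2426 − 389 − 358 = 1679 px.
Bottom-left is one-third across and two-thirds down within the content area.
x = 594 + 1 × 2425/3 = 594 + 808.33 ≈ 1402
y = 389 + 2 × 1679/3 = 389 + 1119.33 ≈ 1508

x = 1402 px, y = 1508 px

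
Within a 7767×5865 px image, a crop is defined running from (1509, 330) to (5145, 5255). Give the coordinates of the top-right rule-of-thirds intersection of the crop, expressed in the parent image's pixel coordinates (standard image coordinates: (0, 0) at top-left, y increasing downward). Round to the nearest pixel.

(3933, 1972)

Crop width = 5145 − 1509 = 3636 px; one third is 1212.00 px.
Crop height = 5255 − 330 = 4925 px; one third is 1641.67 px.
The top-right point is two-thirds across and one-third down within the crop:
x = 1509 + 2 × 1212.00 ≈ 3933; y = 330 + 1 × 1641.67 ≈ 1972.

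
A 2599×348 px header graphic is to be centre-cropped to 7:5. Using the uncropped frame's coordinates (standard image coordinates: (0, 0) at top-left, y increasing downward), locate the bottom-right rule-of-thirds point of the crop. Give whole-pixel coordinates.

2599/348 > 7/5, so the 7:5 crop keeps the full height 348 and trims width to 348 × 7/5 = 487.20 px.
Left offset = (2599 − 487.20)/2 = 1055.90 px; top offset = 0.
Bottom-right is two-thirds across and two-thirds down within the crop:
x = 1055.90 + 2 × 487.20/3 ≈ 1381; y = 0.00 + 2 × 348.00/3 ≈ 232.

(1381, 232)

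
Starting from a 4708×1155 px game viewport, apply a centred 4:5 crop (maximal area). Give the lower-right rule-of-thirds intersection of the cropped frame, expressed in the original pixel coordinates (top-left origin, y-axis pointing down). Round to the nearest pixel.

4708/1155 > 4/5, so the 4:5 crop keeps the full height 1155 and trims width to 1155 × 4/5 = 924.00 px.
Left offset = (4708 − 924.00)/2 = 1892.00 px; top offset = 0.
Lower-right is two-thirds across and two-thirds down within the crop:
x = 1892.00 + 2 × 924.00/3 ≈ 2508; y = 0.00 + 2 × 1155.00/3 ≈ 770.

x = 2508 px, y = 770 px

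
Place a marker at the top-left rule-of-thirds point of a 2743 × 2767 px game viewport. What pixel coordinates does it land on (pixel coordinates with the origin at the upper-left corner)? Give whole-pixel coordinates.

The top-left point sits one-third of the way across and one-third of the way down.
x = 1 × 2743/3 ≈ 914; y = 1 × 2767/3 ≈ 922.

x = 914 px, y = 922 px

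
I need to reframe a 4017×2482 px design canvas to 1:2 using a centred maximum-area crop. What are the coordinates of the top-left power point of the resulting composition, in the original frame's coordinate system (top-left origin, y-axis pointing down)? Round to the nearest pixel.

4017/2482 > 1/2, so the 1:2 crop keeps the full height 2482 and trims width to 2482 × 1/2 = 1241.00 px.
Left offset = (4017 − 1241.00)/2 = 1388.00 px; top offset = 0.
Top-left is one-third across and one-third down within the crop:
x = 1388.00 + 1 × 1241.00/3 ≈ 1802; y = 0.00 + 1 × 2482.00/3 ≈ 827.

x = 1802 px, y = 827 px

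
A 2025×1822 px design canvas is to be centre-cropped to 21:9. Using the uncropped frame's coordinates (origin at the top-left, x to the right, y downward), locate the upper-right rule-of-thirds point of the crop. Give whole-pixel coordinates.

2025/1822 < 21/9, so the 21:9 crop keeps the full width 2025 and trims height to 2025 × 9/21 = 867.86 px.
Top offset = (1822 − 867.86)/2 = 477.07 px; left offset = 0.
Upper-right is two-thirds across and one-third down within the crop:
x = 0.00 + 2 × 2025.00/3 ≈ 1350; y = 477.07 + 1 × 867.86/3 ≈ 766.

x = 1350 px, y = 766 px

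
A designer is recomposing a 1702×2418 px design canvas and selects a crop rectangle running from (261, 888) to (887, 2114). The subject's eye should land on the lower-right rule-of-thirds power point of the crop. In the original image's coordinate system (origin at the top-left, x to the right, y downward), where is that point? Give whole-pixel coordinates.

x = 678 px, y = 1705 px

Crop width = 887 − 261 = 626 px; one third is 208.67 px.
Crop height = 2114 − 888 = 1226 px; one third is 408.67 px.
The lower-right point is two-thirds across and two-thirds down within the crop:
x = 261 + 2 × 208.67 ≈ 678; y = 888 + 2 × 408.67 ≈ 1705.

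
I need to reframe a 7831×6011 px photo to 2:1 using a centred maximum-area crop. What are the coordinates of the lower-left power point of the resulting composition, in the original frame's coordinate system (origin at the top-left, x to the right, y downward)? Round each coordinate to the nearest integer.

7831/6011 < 2/1, so the 2:1 crop keeps the full width 7831 and trims height to 7831 × 1/2 = 3915.50 px.
Top offset = (6011 − 3915.50)/2 = 1047.75 px; left offset = 0.
Lower-left is one-third across and two-thirds down within the crop:
x = 0.00 + 1 × 7831.00/3 ≈ 2610; y = 1047.75 + 2 × 3915.50/3 ≈ 3658.

x = 2610 px, y = 3658 px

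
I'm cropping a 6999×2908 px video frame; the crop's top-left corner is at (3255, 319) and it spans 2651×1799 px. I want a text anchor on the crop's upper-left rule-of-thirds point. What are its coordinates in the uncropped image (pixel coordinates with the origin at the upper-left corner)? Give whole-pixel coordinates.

One third of the crop width 2651 is 883.67 px.
One third of the crop height 1799 is 599.67 px.
The upper-left point is one-third across and one-third down within the crop:
x = 3255 + 1 × 883.67 ≈ 4139; y = 319 + 1 × 599.67 ≈ 919.

(4139, 919)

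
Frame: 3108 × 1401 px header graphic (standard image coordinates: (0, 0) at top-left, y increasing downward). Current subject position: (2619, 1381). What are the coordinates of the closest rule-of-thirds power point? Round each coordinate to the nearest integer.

Third lines: x ∈ {1036, 2072}, y ∈ {467, 934}.
2619 is closer to x = 2072; 1381 is closer to y = 934.
So the nearest intersection is the lower-right power point.

(2072, 934)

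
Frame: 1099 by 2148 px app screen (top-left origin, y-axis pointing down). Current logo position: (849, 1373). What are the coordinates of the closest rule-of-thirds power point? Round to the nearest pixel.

(733, 1432)

Third lines: x ∈ {366, 733}, y ∈ {716, 1432}.
849 is closer to x = 733; 1373 is closer to y = 1432.
So the nearest intersection is the lower-right power point.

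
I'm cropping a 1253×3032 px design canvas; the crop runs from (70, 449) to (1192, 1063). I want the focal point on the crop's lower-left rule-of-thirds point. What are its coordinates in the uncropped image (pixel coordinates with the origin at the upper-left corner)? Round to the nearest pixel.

x = 444 px, y = 858 px

Crop width = 1192 − 70 = 1122 px; one third is 374.00 px.
Crop height = 1063 − 449 = 614 px; one third is 204.67 px.
The lower-left point is one-third across and two-thirds down within the crop:
x = 70 + 1 × 374.00 ≈ 444; y = 449 + 2 × 204.67 ≈ 858.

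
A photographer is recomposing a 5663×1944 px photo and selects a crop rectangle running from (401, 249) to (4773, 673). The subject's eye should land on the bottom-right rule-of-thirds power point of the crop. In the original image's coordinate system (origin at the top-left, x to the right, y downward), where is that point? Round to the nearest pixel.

(3316, 532)

Crop width = 4773 − 401 = 4372 px; one third is 1457.33 px.
Crop height = 673 − 249 = 424 px; one third is 141.33 px.
The bottom-right point is two-thirds across and two-thirds down within the crop:
x = 401 + 2 × 1457.33 ≈ 3316; y = 249 + 2 × 141.33 ≈ 532.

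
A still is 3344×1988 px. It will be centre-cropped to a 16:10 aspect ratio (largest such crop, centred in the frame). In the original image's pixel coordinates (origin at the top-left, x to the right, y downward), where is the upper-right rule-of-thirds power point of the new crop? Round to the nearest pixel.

(2202, 663)

3344/1988 > 16/10, so the 16:10 crop keeps the full height 1988 and trims width to 1988 × 16/10 = 3180.80 px.
Left offset = (3344 − 3180.80)/2 = 81.60 px; top offset = 0.
Upper-right is two-thirds across and one-third down within the crop:
x = 81.60 + 2 × 3180.80/3 ≈ 2202; y = 0.00 + 1 × 1988.00/3 ≈ 663.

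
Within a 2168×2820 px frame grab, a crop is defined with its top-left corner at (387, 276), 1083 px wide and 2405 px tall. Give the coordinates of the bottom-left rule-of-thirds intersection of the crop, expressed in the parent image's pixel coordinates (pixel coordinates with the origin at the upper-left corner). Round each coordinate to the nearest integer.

One third of the crop width 1083 is 361.00 px.
One third of the crop height 2405 is 801.67 px.
The bottom-left point is one-third across and two-thirds down within the crop:
x = 387 + 1 × 361.00 ≈ 748; y = 276 + 2 × 801.67 ≈ 1879.

x = 748 px, y = 1879 px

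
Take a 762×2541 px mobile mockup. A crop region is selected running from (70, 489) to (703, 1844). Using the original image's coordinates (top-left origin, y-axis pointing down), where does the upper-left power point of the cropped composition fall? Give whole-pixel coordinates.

(281, 941)

Crop width = 703 − 70 = 633 px; one third is 211.00 px.
Crop height = 1844 − 489 = 1355 px; one third is 451.67 px.
The upper-left point is one-third across and one-third down within the crop:
x = 70 + 1 × 211.00 ≈ 281; y = 489 + 1 × 451.67 ≈ 941.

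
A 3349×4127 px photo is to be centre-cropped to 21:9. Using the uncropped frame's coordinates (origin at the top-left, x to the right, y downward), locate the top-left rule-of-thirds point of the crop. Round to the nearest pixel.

3349/4127 < 21/9, so the 21:9 crop keeps the full width 3349 and trims height to 3349 × 9/21 = 1435.29 px.
Top offset = (4127 − 1435.29)/2 = 1345.86 px; left offset = 0.
Top-left is one-third across and one-third down within the crop:
x = 0.00 + 1 × 3349.00/3 ≈ 1116; y = 1345.86 + 1 × 1435.29/3 ≈ 1824.

x = 1116 px, y = 1824 px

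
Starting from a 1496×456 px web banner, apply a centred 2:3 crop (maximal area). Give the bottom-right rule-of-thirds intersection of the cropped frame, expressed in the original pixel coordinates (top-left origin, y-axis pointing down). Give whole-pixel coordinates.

1496/456 > 2/3, so the 2:3 crop keeps the full height 456 and trims width to 456 × 2/3 = 304.00 px.
Left offset = (1496 − 304.00)/2 = 596.00 px; top offset = 0.
Bottom-right is two-thirds across and two-thirds down within the crop:
x = 596.00 + 2 × 304.00/3 ≈ 799; y = 0.00 + 2 × 456.00/3 ≈ 304.

x = 799 px, y = 304 px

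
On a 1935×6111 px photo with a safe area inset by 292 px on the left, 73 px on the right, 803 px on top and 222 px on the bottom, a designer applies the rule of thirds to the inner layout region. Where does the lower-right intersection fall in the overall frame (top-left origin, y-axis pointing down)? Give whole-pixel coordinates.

Content width = 1935 − 292 − 73 = 1570 px; content height = 6111 − 803 − 222 = 5086 px.
Lower-right is two-thirds across and two-thirds down within the inner layout region.
x = 292 + 2 × 1570/3 = 292 + 1046.67 ≈ 1339
y = 803 + 2 × 5086/3 = 803 + 3390.67 ≈ 4194

x = 1339 px, y = 4194 px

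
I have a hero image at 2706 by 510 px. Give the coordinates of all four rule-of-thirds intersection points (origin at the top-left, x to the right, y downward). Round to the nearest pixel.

(902, 170), (1804, 170), (902, 340), (1804, 340)

One third of 2706 is 902; one third of 510 is 170.
Vertical third lines at x = 902 and x = 1804; horizontal third lines at y = 170 and y = 340.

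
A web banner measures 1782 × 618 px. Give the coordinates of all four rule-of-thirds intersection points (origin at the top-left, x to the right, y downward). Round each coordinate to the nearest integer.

(594, 206), (1188, 206), (594, 412), (1188, 412)

One third of 1782 is 594; one third of 618 is 206.
Vertical third lines at x = 594 and x = 1188; horizontal third lines at y = 206 and y = 412.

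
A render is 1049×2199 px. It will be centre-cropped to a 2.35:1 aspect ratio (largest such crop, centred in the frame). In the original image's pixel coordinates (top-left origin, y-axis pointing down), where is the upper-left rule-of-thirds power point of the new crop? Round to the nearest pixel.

x = 350 px, y = 1025 px

1049/2199 < 2.35/1, so the 2.35:1 crop keeps the full width 1049 and trims height to 1049 × 1/2.35 = 446.38 px.
Top offset = (2199 − 446.38)/2 = 876.31 px; left offset = 0.
Upper-left is one-third across and one-third down within the crop:
x = 0.00 + 1 × 1049.00/3 ≈ 350; y = 876.31 + 1 × 446.38/3 ≈ 1025.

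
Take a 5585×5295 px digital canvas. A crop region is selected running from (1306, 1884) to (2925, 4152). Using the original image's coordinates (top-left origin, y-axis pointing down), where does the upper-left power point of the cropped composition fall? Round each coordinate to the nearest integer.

(1846, 2640)

Crop width = 2925 − 1306 = 1619 px; one third is 539.67 px.
Crop height = 4152 − 1884 = 2268 px; one third is 756.00 px.
The upper-left point is one-third across and one-third down within the crop:
x = 1306 + 1 × 539.67 ≈ 1846; y = 1884 + 1 × 756.00 ≈ 2640.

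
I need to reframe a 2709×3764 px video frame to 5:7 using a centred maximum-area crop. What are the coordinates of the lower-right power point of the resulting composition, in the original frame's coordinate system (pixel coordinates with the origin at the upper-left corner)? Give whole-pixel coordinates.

(1803, 2509)

2709/3764 > 5/7, so the 5:7 crop keeps the full height 3764 and trims width to 3764 × 5/7 = 2688.57 px.
Left offset = (2709 − 2688.57)/2 = 10.21 px; top offset = 0.
Lower-right is two-thirds across and two-thirds down within the crop:
x = 10.21 + 2 × 2688.57/3 ≈ 1803; y = 0.00 + 2 × 3764.00/3 ≈ 2509.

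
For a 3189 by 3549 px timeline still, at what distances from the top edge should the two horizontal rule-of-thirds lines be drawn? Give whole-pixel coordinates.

3549 / 3 = 1183, so the horizontal lines sit at one and two thirds of 3549.

y = 1183 px and y = 2366 px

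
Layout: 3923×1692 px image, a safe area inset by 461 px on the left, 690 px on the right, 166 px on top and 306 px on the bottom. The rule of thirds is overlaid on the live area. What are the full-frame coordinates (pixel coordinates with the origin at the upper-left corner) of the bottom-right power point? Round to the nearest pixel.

Content width = 3923 − 461 − 690 = 2772 px; content height = 1692 − 166 − 306 = 1220 px.
Bottom-right is two-thirds across and two-thirds down within the live area.
x = 461 + 2 × 2772/3 = 461 + 1848.00 ≈ 2309
y = 166 + 2 × 1220/3 = 166 + 813.33 ≈ 979

x = 2309 px, y = 979 px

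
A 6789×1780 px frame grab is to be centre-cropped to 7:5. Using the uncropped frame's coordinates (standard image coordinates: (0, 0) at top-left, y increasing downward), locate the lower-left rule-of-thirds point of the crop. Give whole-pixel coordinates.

(2979, 1187)

6789/1780 > 7/5, so the 7:5 crop keeps the full height 1780 and trims width to 1780 × 7/5 = 2492.00 px.
Left offset = (6789 − 2492.00)/2 = 2148.50 px; top offset = 0.
Lower-left is one-third across and two-thirds down within the crop:
x = 2148.50 + 1 × 2492.00/3 ≈ 2979; y = 0.00 + 2 × 1780.00/3 ≈ 1187.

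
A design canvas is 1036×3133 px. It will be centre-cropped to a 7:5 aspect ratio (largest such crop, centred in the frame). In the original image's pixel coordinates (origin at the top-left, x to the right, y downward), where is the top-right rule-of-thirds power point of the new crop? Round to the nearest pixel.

(691, 1443)

1036/3133 < 7/5, so the 7:5 crop keeps the full width 1036 and trims height to 1036 × 5/7 = 740.00 px.
Top offset = (3133 − 740.00)/2 = 1196.50 px; left offset = 0.
Top-right is two-thirds across and one-third down within the crop:
x = 0.00 + 2 × 1036.00/3 ≈ 691; y = 1196.50 + 1 × 740.00/3 ≈ 1443.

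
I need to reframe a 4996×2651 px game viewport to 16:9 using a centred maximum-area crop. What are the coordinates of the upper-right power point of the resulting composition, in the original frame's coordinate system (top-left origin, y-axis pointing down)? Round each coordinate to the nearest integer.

4996/2651 > 16/9, so the 16:9 crop keeps the full height 2651 and trims width to 2651 × 16/9 = 4712.89 px.
Left offset = (4996 − 4712.89)/2 = 141.56 px; top offset = 0.
Upper-right is two-thirds across and one-third down within the crop:
x = 141.56 + 2 × 4712.89/3 ≈ 3283; y = 0.00 + 1 × 2651.00/3 ≈ 884.

x = 3283 px, y = 884 px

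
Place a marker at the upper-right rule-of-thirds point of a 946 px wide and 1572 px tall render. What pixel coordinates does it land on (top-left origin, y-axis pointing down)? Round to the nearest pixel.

The upper-right point sits two-thirds of the way across and one-third of the way down.
x = 2 × 946/3 ≈ 631; y = 1 × 1572/3 ≈ 524.

x = 631 px, y = 524 px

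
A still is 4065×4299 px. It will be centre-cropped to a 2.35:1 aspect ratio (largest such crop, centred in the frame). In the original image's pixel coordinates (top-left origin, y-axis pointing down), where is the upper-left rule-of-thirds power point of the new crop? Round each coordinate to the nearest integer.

4065/4299 < 2.35/1, so the 2.35:1 crop keeps the full width 4065 and trims height to 4065 × 1/2.35 = 1729.79 px.
Top offset = (4299 − 1729.79)/2 = 1284.61 px; left offset = 0.
Upper-left is one-third across and one-third down within the crop:
x = 0.00 + 1 × 4065.00/3 ≈ 1355; y = 1284.61 + 1 × 1729.79/3 ≈ 1861.

(1355, 1861)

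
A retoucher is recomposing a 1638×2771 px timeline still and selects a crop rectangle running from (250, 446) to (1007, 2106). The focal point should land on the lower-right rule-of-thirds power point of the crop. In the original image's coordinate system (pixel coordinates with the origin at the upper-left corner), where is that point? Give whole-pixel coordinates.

Crop width = 1007 − 250 = 757 px; one third is 252.33 px.
Crop height = 2106 − 446 = 1660 px; one third is 553.33 px.
The lower-right point is two-thirds across and two-thirds down within the crop:
x = 250 + 2 × 252.33 ≈ 755; y = 446 + 2 × 553.33 ≈ 1553.

(755, 1553)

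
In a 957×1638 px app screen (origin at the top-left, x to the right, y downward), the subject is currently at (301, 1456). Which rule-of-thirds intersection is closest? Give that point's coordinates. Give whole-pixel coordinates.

(319, 1092)

Third lines: x ∈ {319, 638}, y ∈ {546, 1092}.
301 is closer to x = 319; 1456 is closer to y = 1092.
So the nearest intersection is the lower-left power point.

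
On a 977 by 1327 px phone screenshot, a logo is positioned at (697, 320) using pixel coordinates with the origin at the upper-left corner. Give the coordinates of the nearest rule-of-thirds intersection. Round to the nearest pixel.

x = 651 px, y = 442 px

Third lines: x ∈ {326, 651}, y ∈ {442, 885}.
697 is closer to x = 651; 320 is closer to y = 442.
So the nearest intersection is the upper-right power point.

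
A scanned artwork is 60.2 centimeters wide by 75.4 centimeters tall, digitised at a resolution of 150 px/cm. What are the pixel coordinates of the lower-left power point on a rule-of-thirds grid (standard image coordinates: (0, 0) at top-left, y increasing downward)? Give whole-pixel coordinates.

In pixels the canvas is 60.2 × 150 = 9030 wide and 75.4 × 150 = 11310 tall.
The lower-left point is one-third across and two-thirds down:
x = 1 × 9030/3 ≈ 3010; y = 2 × 11310/3 ≈ 7540.

x = 3010 px, y = 7540 px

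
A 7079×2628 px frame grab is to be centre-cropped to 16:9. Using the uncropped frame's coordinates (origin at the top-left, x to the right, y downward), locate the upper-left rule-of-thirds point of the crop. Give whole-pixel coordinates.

(2761, 876)

7079/2628 > 16/9, so the 16:9 crop keeps the full height 2628 and trims width to 2628 × 16/9 = 4672.00 px.
Left offset = (7079 − 4672.00)/2 = 1203.50 px; top offset = 0.
Upper-left is one-third across and one-third down within the crop:
x = 1203.50 + 1 × 4672.00/3 ≈ 2761; y = 0.00 + 1 × 2628.00/3 ≈ 876.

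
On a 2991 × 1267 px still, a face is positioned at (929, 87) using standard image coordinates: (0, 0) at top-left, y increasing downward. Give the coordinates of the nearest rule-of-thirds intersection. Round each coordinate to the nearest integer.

Third lines: x ∈ {997, 1994}, y ∈ {422, 845}.
929 is closer to x = 997; 87 is closer to y = 422.
So the nearest intersection is the upper-left power point.

x = 997 px, y = 422 px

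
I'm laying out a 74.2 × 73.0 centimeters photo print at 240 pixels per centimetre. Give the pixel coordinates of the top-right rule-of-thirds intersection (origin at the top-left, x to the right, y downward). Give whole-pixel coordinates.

In pixels the canvas is 74.2 × 240 = 17808 wide and 73.0 × 240 = 17520 tall.
The top-right point is two-thirds across and one-third down:
x = 2 × 17808/3 ≈ 11872; y = 1 × 17520/3 ≈ 5840.

x = 11872 px, y = 5840 px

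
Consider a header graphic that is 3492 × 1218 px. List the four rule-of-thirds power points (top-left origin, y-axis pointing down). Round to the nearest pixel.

(1164, 406), (2328, 406), (1164, 812), (2328, 812)

One third of 3492 is 1164; one third of 1218 is 406.
Vertical third lines at x = 1164 and x = 2328; horizontal third lines at y = 406 and y = 812.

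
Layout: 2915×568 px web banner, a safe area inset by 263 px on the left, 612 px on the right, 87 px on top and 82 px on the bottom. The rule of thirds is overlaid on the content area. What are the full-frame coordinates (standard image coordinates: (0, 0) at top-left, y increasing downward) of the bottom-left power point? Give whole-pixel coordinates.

(943, 353)

Content width = 2915 − 263 − 612 = 2040 px; content height = 568 − 87 − 82 = 399 px.
Bottom-left is one-third across and two-thirds down within the content area.
x = 263 + 1 × 2040/3 = 263 + 680.00 ≈ 943
y = 87 + 2 × 399/3 = 87 + 266.00 ≈ 353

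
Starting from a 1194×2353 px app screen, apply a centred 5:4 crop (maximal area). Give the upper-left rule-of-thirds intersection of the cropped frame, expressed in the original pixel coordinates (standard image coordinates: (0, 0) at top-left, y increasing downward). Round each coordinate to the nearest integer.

x = 398 px, y = 1017 px

1194/2353 < 5/4, so the 5:4 crop keeps the full width 1194 and trims height to 1194 × 4/5 = 955.20 px.
Top offset = (2353 − 955.20)/2 = 698.90 px; left offset = 0.
Upper-left is one-third across and one-third down within the crop:
x = 0.00 + 1 × 1194.00/3 ≈ 398; y = 698.90 + 1 × 955.20/3 ≈ 1017.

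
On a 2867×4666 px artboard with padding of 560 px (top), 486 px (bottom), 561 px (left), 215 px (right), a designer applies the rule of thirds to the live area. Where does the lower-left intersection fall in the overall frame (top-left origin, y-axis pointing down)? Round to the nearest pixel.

x = 1258 px, y = 2973 px

Content width = 2867 − 561 − 215 = 2091 px; content height = 4666 − 560 − 486 = 3620 px.
Lower-left is one-third across and two-thirds down within the live area.
x = 561 + 1 × 2091/3 = 561 + 697.00 ≈ 1258
y = 560 + 2 × 3620/3 = 560 + 2413.33 ≈ 2973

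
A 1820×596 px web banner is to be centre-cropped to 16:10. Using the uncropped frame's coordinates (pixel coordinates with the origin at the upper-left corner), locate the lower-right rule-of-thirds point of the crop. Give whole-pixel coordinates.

1820/596 > 16/10, so the 16:10 crop keeps the full height 596 and trims width to 596 × 16/10 = 953.60 px.
Left offset = (1820 − 953.60)/2 = 433.20 px; top offset = 0.
Lower-right is two-thirds across and two-thirds down within the crop:
x = 433.20 + 2 × 953.60/3 ≈ 1069; y = 0.00 + 2 × 596.00/3 ≈ 397.

x = 1069 px, y = 397 px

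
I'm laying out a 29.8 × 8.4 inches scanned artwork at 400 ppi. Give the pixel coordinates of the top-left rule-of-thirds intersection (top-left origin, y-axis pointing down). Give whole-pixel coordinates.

In pixels the canvas is 29.8 × 400 = 11920 wide and 8.4 × 400 = 3360 tall.
The top-left point is one-third across and one-third down:
x = 1 × 11920/3 ≈ 3973; y = 1 × 3360/3 ≈ 1120.

x = 3973 px, y = 1120 px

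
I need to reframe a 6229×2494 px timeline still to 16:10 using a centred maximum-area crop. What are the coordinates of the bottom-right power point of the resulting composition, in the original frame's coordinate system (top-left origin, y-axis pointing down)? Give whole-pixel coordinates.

6229/2494 > 16/10, so the 16:10 crop keeps the full height 2494 and trims width to 2494 × 16/10 = 3990.40 px.
Left offset = (6229 − 3990.40)/2 = 1119.30 px; top offset = 0.
Bottom-right is two-thirds across and two-thirds down within the crop:
x = 1119.30 + 2 × 3990.40/3 ≈ 3780; y = 0.00 + 2 × 2494.00/3 ≈ 1663.

x = 3780 px, y = 1663 px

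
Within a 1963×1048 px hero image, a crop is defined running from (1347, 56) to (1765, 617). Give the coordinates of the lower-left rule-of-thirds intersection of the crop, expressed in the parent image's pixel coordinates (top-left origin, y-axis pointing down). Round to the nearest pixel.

(1486, 430)

Crop width = 1765 − 1347 = 418 px; one third is 139.33 px.
Crop height = 617 − 56 = 561 px; one third is 187.00 px.
The lower-left point is one-third across and two-thirds down within the crop:
x = 1347 + 1 × 139.33 ≈ 1486; y = 56 + 2 × 187.00 ≈ 430.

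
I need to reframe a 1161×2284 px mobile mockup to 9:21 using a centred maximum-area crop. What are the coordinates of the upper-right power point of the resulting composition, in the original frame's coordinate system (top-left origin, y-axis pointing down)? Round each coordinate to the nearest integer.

1161/2284 > 9/21, so the 9:21 crop keeps the full height 2284 and trims width to 2284 × 9/21 = 978.86 px.
Left offset = (1161 − 978.86)/2 = 91.07 px; top offset = 0.
Upper-right is two-thirds across and one-third down within the crop:
x = 91.07 + 2 × 978.86/3 ≈ 744; y = 0.00 + 1 × 2284.00/3 ≈ 761.

(744, 761)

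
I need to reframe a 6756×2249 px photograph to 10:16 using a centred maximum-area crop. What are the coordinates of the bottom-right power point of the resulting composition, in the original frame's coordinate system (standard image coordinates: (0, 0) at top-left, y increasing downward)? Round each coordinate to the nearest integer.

6756/2249 > 10/16, so the 10:16 crop keeps the full height 2249 and trims width to 2249 × 10/16 = 1405.62 px.
Left offset = (6756 − 1405.62)/2 = 2675.19 px; top offset = 0.
Bottom-right is two-thirds across and two-thirds down within the crop:
x = 2675.19 + 2 × 1405.62/3 ≈ 3612; y = 0.00 + 2 × 2249.00/3 ≈ 1499.

x = 3612 px, y = 1499 px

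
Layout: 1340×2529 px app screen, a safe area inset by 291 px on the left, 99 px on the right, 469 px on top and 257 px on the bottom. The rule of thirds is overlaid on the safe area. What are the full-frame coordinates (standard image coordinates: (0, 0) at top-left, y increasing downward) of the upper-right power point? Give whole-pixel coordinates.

(924, 1070)

Content width = 1340 − 291 − 99 = 950 px; content height = 2529 − 469 − 257 = 1803 px.
Upper-right is two-thirds across and one-third down within the safe area.
x = 291 + 2 × 950/3 = 291 + 633.33 ≈ 924
y = 469 + 1 × 1803/3 = 469 + 601.00 ≈ 1070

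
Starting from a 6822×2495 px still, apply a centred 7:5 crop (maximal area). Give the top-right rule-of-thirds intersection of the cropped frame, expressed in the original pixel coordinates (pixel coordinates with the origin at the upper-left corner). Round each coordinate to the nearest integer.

x = 3993 px, y = 832 px

6822/2495 > 7/5, so the 7:5 crop keeps the full height 2495 and trims width to 2495 × 7/5 = 3493.00 px.
Left offset = (6822 − 3493.00)/2 = 1664.50 px; top offset = 0.
Top-right is two-thirds across and one-third down within the crop:
x = 1664.50 + 2 × 3493.00/3 ≈ 3993; y = 0.00 + 1 × 2495.00/3 ≈ 832.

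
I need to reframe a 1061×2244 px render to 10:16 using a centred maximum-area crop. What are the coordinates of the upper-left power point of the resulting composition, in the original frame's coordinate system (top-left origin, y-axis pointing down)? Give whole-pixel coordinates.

x = 354 px, y = 839 px

1061/2244 < 10/16, so the 10:16 crop keeps the full width 1061 and trims height to 1061 × 16/10 = 1697.60 px.
Top offset = (2244 − 1697.60)/2 = 273.20 px; left offset = 0.
Upper-left is one-third across and one-third down within the crop:
x = 0.00 + 1 × 1061.00/3 ≈ 354; y = 273.20 + 1 × 1697.60/3 ≈ 839.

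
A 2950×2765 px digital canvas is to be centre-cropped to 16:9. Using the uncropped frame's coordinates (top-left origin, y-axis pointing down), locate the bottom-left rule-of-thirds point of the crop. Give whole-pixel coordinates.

(983, 1659)

2950/2765 < 16/9, so the 16:9 crop keeps the full width 2950 and trims height to 2950 × 9/16 = 1659.38 px.
Top offset = (2765 − 1659.38)/2 = 552.81 px; left offset = 0.
Bottom-left is one-third across and two-thirds down within the crop:
x = 0.00 + 1 × 2950.00/3 ≈ 983; y = 552.81 + 2 × 1659.38/3 ≈ 1659.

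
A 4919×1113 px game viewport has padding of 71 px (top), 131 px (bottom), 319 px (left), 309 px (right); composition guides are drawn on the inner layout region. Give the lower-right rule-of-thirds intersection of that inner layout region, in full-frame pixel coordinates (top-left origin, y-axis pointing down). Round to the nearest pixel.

Content width = 4919 − 319 − 309 = 4291 px; content height = 1113 − 71 − 131 = 911 px.
Lower-right is two-thirds across and two-thirds down within the inner layout region.
x = 319 + 2 × 4291/3 = 319 + 2860.67 ≈ 3180
y = 71 + 2 × 911/3 = 71 + 607.33 ≈ 678

(3180, 678)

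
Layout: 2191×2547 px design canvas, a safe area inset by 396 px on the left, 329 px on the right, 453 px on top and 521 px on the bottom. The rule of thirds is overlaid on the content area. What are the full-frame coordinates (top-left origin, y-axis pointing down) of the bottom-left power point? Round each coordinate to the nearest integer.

Content width = 2191 − 396 − 329 = 1466 px; content height = 2547 − 453 − 521 = 1573 px.
Bottom-left is one-third across and two-thirds down within the content area.
x = 396 + 1 × 1466/3 = 396 + 488.67 ≈ 885
y = 453 + 2 × 1573/3 = 453 + 1048.67 ≈ 1502

(885, 1502)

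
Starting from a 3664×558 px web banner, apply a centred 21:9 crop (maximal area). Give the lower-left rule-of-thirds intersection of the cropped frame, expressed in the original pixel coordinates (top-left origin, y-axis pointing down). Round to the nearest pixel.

x = 1615 px, y = 372 px

3664/558 > 21/9, so the 21:9 crop keeps the full height 558 and trims width to 558 × 21/9 = 1302.00 px.
Left offset = (3664 − 1302.00)/2 = 1181.00 px; top offset = 0.
Lower-left is one-third across and two-thirds down within the crop:
x = 1181.00 + 1 × 1302.00/3 ≈ 1615; y = 0.00 + 2 × 558.00/3 ≈ 372.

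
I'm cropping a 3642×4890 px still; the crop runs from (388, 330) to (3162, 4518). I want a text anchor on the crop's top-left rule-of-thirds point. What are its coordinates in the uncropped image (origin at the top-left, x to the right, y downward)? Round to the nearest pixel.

Crop width = 3162 − 388 = 2774 px; one third is 924.67 px.
Crop height = 4518 − 330 = 4188 px; one third is 1396.00 px.
The top-left point is one-third across and one-third down within the crop:
x = 388 + 1 × 924.67 ≈ 1313; y = 330 + 1 × 1396.00 ≈ 1726.

(1313, 1726)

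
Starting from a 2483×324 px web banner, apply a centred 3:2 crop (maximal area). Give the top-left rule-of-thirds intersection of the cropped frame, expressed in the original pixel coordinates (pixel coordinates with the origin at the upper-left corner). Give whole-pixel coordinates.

(1161, 108)

2483/324 > 3/2, so the 3:2 crop keeps the full height 324 and trims width to 324 × 3/2 = 486.00 px.
Left offset = (2483 − 486.00)/2 = 998.50 px; top offset = 0.
Top-left is one-third across and one-third down within the crop:
x = 998.50 + 1 × 486.00/3 ≈ 1161; y = 0.00 + 1 × 324.00/3 ≈ 108.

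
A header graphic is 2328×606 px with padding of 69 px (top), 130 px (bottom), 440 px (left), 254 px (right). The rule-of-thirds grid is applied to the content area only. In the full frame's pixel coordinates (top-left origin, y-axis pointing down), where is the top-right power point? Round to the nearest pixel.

x = 1529 px, y = 205 px

Content width = 2328 − 440 − 254 = 1634 px; content height = 606 − 69 − 130 = 407 px.
Top-right is two-thirds across and one-third down within the content area.
x = 440 + 2 × 1634/3 = 440 + 1089.33 ≈ 1529
y = 69 + 1 × 407/3 = 69 + 135.67 ≈ 205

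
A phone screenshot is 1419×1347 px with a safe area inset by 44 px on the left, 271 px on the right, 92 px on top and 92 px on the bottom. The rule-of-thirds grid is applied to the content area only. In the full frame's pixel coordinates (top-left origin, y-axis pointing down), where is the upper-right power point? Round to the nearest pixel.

(780, 480)

Content width = 1419 − 44 − 271 = 1104 px; content height = 1347 − 92 − 92 = 1163 px.
Upper-right is two-thirds across and one-third down within the content area.
x = 44 + 2 × 1104/3 = 44 + 736.00 ≈ 780
y = 92 + 1 × 1163/3 = 92 + 387.67 ≈ 480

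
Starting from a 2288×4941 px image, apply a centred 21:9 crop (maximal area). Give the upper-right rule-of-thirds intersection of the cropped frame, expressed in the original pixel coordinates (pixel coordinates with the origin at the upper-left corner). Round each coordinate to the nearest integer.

(1525, 2307)

2288/4941 < 21/9, so the 21:9 crop keeps the full width 2288 and trims height to 2288 × 9/21 = 980.57 px.
Top offset = (4941 − 980.57)/2 = 1980.21 px; left offset = 0.
Upper-right is two-thirds across and one-third down within the crop:
x = 0.00 + 2 × 2288.00/3 ≈ 1525; y = 1980.21 + 1 × 980.57/3 ≈ 2307.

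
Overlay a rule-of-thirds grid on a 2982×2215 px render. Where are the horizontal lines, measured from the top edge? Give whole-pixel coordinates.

2215 / 3 = 738.33, so the horizontal lines sit at one and two thirds of 2215.

y = 738 px and y = 1477 px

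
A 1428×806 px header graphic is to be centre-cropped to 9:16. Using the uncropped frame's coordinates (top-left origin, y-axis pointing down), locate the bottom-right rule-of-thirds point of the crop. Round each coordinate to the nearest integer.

(790, 537)

1428/806 > 9/16, so the 9:16 crop keeps the full height 806 and trims width to 806 × 9/16 = 453.38 px.
Left offset = (1428 − 453.38)/2 = 487.31 px; top offset = 0.
Bottom-right is two-thirds across and two-thirds down within the crop:
x = 487.31 + 2 × 453.38/3 ≈ 790; y = 0.00 + 2 × 806.00/3 ≈ 537.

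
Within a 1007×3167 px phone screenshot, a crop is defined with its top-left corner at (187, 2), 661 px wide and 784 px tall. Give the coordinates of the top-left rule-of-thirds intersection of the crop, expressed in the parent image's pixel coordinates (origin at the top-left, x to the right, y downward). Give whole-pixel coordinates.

(407, 263)

One third of the crop width 661 is 220.33 px.
One third of the crop height 784 is 261.33 px.
The top-left point is one-third across and one-third down within the crop:
x = 187 + 1 × 220.33 ≈ 407; y = 2 + 1 × 261.33 ≈ 263.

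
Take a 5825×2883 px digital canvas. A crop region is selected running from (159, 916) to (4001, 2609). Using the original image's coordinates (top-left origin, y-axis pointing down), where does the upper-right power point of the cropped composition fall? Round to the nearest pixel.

(2720, 1480)

Crop width = 4001 − 159 = 3842 px; one third is 1280.67 px.
Crop height = 2609 − 916 = 1693 px; one third is 564.33 px.
The upper-right point is two-thirds across and one-third down within the crop:
x = 159 + 2 × 1280.67 ≈ 2720; y = 916 + 1 × 564.33 ≈ 1480.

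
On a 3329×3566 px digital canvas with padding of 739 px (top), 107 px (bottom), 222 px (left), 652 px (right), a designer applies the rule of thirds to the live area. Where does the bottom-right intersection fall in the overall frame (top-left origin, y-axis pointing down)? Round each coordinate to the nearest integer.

Content width = 3329 − 222 − 652 = 2455 px; content height = 3566 − 739 − 107 = 2720 px.
Bottom-right is two-thirds across and two-thirds down within the live area.
x = 222 + 2 × 2455/3 = 222 + 1636.67 ≈ 1859
y = 739 + 2 × 2720/3 = 739 + 1813.33 ≈ 2552

x = 1859 px, y = 2552 px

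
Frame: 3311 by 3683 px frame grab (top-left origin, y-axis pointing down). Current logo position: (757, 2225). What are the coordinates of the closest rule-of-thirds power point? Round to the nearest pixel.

(1104, 2455)

Third lines: x ∈ {1104, 2207}, y ∈ {1228, 2455}.
757 is closer to x = 1104; 2225 is closer to y = 2455.
So the nearest intersection is the lower-left power point.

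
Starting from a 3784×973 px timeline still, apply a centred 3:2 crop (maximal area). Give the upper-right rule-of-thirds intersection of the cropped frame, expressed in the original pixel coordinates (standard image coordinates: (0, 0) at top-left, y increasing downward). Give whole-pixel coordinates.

3784/973 > 3/2, so the 3:2 crop keeps the full height 973 and trims width to 973 × 3/2 = 1459.50 px.
Left offset = (3784 − 1459.50)/2 = 1162.25 px; top offset = 0.
Upper-right is two-thirds across and one-third down within the crop:
x = 1162.25 + 2 × 1459.50/3 ≈ 2135; y = 0.00 + 1 × 973.00/3 ≈ 324.

(2135, 324)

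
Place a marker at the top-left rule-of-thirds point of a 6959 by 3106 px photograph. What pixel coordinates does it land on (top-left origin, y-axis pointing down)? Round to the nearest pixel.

x = 2320 px, y = 1035 px

The top-left point sits one-third of the way across and one-third of the way down.
x = 1 × 6959/3 ≈ 2320; y = 1 × 3106/3 ≈ 1035.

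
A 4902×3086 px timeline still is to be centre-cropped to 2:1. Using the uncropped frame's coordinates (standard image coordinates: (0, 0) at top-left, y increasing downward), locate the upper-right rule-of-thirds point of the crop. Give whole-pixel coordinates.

4902/3086 < 2/1, so the 2:1 crop keeps the full width 4902 and trims height to 4902 × 1/2 = 2451.00 px.
Top offset = (3086 − 2451.00)/2 = 317.50 px; left offset = 0.
Upper-right is two-thirds across and one-third down within the crop:
x = 0.00 + 2 × 4902.00/3 ≈ 3268; y = 317.50 + 1 × 2451.00/3 ≈ 1135.

(3268, 1135)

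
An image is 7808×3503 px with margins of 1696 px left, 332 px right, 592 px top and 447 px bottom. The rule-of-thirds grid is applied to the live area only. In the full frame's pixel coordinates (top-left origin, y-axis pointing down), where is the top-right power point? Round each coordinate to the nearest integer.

(5549, 1413)

Content width = 7808 − 1696 − 332 = 5780 px; content height = 3503 − 592 − 447 = 2464 px.
Top-right is two-thirds across and one-third down within the live area.
x = 1696 + 2 × 5780/3 = 1696 + 3853.33 ≈ 5549
y = 592 + 1 × 2464/3 = 592 + 821.33 ≈ 1413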